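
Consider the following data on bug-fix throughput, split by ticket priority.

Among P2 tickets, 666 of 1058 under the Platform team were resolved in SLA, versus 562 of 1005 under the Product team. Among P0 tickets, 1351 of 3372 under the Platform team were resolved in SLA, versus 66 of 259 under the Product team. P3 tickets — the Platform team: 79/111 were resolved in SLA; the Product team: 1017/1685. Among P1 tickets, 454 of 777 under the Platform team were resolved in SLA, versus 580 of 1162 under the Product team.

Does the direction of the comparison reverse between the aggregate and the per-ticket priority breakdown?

P2: the Platform team 666/1058 = 62.9%, the Product team 562/1005 = 55.9% → the Platform team
P0: the Platform team 1351/3372 = 40.1%, the Product team 66/259 = 25.5% → the Platform team
P3: the Platform team 79/111 = 71.2%, the Product team 1017/1685 = 60.4% → the Platform team
P1: the Platform team 454/777 = 58.4%, the Product team 580/1162 = 49.9% → the Platform team
Overall: the Platform team 2550/5318 = 48.0%, the Product team 2225/4111 = 54.1% → the Product team
The Platform team wins each ticket group but the Product team wins overall — the comparison reverses. The Platform team's tickets skew toward P0, which has a lower base rate.

Yes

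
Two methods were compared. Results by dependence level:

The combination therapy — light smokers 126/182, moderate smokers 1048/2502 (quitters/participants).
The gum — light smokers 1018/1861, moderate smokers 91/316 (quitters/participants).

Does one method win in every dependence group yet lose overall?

Light smokers: the combination therapy 126/182 = 69.2%, the gum 1018/1861 = 54.7% → the combination therapy
Moderate smokers: the combination therapy 1048/2502 = 41.9%, the gum 91/316 = 28.8% → the combination therapy
Overall: the combination therapy 1174/2684 = 43.7%, the gum 1109/2177 = 50.9% → the gum
The combination therapy wins each dependence group but the gum wins overall — the comparison reverses. The combination therapy's participants skew toward moderate smokers, which has a lower base rate.

Yes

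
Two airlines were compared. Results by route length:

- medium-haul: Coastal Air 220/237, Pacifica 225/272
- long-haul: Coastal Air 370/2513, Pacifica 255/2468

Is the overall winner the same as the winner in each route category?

Medium-haul: Coastal Air 220/237 = 92.8%, Pacifica 225/272 = 82.7% → Coastal Air
Long-haul: Coastal Air 370/2513 = 14.7%, Pacifica 255/2468 = 10.3% → Coastal Air
Overall: Coastal Air 590/2750 = 21.5%, Pacifica 480/2740 = 17.5% → Coastal Air
Coastal Air wins overall and in every route group — no reversal.

Yes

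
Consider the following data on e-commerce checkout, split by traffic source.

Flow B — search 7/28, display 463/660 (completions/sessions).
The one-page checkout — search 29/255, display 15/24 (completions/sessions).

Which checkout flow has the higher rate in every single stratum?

Flow B

Search: Flow B 7/28 = 25.0%, the one-page checkout 29/255 = 11.4% → Flow B
Display: Flow B 463/660 = 70.2%, the one-page checkout 15/24 = 62.5% → Flow B
Flow B has the higher rate in both groups.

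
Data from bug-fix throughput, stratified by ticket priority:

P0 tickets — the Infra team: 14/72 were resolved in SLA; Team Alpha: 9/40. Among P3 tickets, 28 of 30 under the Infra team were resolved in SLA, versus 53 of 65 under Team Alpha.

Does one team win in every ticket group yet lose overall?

P0: the Infra team 14/72 = 19.4%, Team Alpha 9/40 = 22.5% → Team Alpha
P3: the Infra team 28/30 = 93.3%, Team Alpha 53/65 = 81.5% → the Infra team
Overall: the Infra team 42/102 = 41.2%, Team Alpha 62/105 = 59.0% → Team Alpha
Neither sweeps: the Infra team wins 1 of 2 groups, Team Alpha wins 1. Team Alpha wins overall but not every group — no Simpson reversal.

No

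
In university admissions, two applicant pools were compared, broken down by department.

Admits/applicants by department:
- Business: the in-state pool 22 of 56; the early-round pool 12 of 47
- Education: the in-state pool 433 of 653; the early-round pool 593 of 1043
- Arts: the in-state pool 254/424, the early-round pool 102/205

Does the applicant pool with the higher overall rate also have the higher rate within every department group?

Business: the in-state pool 22/56 = 39.3%, the early-round pool 12/47 = 25.5% → the in-state pool
Education: the in-state pool 433/653 = 66.3%, the early-round pool 593/1043 = 56.9% → the in-state pool
Arts: the in-state pool 254/424 = 59.9%, the early-round pool 102/205 = 49.8% → the in-state pool
Overall: the in-state pool 709/1133 = 62.6%, the early-round pool 707/1295 = 54.6% → the in-state pool
The in-state pool wins overall and in every department group — no reversal.

Yes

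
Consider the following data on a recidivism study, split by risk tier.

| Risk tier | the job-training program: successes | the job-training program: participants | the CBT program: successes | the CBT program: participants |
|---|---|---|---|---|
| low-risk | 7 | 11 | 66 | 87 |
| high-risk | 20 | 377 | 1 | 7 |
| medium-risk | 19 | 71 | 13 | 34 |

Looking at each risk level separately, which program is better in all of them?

Low-risk: the job-training program 7/11 = 63.6%, the CBT program 66/87 = 75.9% → the CBT program
High-risk: the job-training program 20/377 = 5.3%, the CBT program 1/7 = 14.3% → the CBT program
Medium-risk: the job-training program 19/71 = 26.8%, the CBT program 13/34 = 38.2% → the CBT program
The CBT program has the higher rate in all 3 groups.

the CBT program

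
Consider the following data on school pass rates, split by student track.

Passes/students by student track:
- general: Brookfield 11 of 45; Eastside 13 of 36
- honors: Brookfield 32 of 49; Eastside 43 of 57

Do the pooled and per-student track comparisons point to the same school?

General: Brookfield 11/45 = 24.4%, Eastside 13/36 = 36.1% → Eastside
Honors: Brookfield 32/49 = 65.3%, Eastside 43/57 = 75.4% → Eastside
Overall: Brookfield 43/94 = 45.7%, Eastside 56/93 = 60.2% → Eastside
Eastside wins overall and in every student group — no reversal.

Yes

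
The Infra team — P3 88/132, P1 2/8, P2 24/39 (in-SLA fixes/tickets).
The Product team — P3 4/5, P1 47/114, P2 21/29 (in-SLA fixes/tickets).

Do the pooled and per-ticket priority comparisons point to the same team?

No

P3: the Infra team 88/132 = 66.7%, the Product team 4/5 = 80.0% → the Product team
P1: the Infra team 2/8 = 25.0%, the Product team 47/114 = 41.2% → the Product team
P2: the Infra team 24/39 = 61.5%, the Product team 21/29 = 72.4% → the Product team
Overall: the Infra team 114/179 = 63.7%, the Product team 72/148 = 48.6% → the Infra team
The Product team wins each ticket group but the Infra team wins overall — the comparison reverses. The Product team's tickets skew toward P1, which has a lower base rate.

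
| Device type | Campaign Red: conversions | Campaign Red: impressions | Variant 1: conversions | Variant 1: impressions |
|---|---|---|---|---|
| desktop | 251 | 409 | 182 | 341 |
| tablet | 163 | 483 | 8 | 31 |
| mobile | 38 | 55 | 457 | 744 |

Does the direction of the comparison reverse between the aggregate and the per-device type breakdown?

Desktop: Campaign Red 251/409 = 61.4%, Variant 1 182/341 = 53.4% → Campaign Red
Tablet: Campaign Red 163/483 = 33.7%, Variant 1 8/31 = 25.8% → Campaign Red
Mobile: Campaign Red 38/55 = 69.1%, Variant 1 457/744 = 61.4% → Campaign Red
Overall: Campaign Red 452/947 = 47.7%, Variant 1 647/1116 = 58.0% → Variant 1
Campaign Red wins each device group but Variant 1 wins overall — the comparison reverses. Campaign Red's impressions skew toward tablet, which has a lower base rate.

Yes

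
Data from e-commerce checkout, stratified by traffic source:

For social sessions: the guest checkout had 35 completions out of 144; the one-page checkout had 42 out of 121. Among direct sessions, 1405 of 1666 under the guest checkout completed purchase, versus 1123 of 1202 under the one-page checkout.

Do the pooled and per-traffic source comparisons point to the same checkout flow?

Social: the guest checkout 35/144 = 24.3%, the one-page checkout 42/121 = 34.7% → the one-page checkout
Direct: the guest checkout 1405/1666 = 84.3%, the one-page checkout 1123/1202 = 93.4% → the one-page checkout
Overall: the guest checkout 1440/1810 = 79.6%, the one-page checkout 1165/1323 = 88.1% → the one-page checkout
The one-page checkout wins overall and in every traffic group — no reversal.

Yes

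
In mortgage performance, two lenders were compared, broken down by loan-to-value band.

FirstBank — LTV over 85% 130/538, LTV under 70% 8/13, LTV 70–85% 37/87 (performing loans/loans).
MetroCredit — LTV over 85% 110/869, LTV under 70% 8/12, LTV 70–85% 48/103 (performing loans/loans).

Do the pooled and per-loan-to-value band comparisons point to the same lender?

No

LTV over 85%: FirstBank 130/538 = 24.2%, MetroCredit 110/869 = 12.7% → FirstBank
LTV under 70%: FirstBank 8/13 = 61.5%, MetroCredit 8/12 = 66.7% → MetroCredit
LTV 70–85%: FirstBank 37/87 = 42.5%, MetroCredit 48/103 = 46.6% → MetroCredit
Overall: FirstBank 175/638 = 27.4%, MetroCredit 166/984 = 16.9% → FirstBank
Neither sweeps: FirstBank wins 1 of 3 groups, MetroCredit wins 2. FirstBank wins overall but not every group — no Simpson reversal.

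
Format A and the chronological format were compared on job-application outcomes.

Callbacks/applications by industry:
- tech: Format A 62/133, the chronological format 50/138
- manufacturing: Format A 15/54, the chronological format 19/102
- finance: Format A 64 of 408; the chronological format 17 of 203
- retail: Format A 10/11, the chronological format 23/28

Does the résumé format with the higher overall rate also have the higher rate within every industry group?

Tech: Format A 62/133 = 46.6%, the chronological format 50/138 = 36.2% → Format A
Manufacturing: Format A 15/54 = 27.8%, the chronological format 19/102 = 18.6% → Format A
Finance: Format A 64/408 = 15.7%, the chronological format 17/203 = 8.4% → Format A
Retail: Format A 10/11 = 90.9%, the chronological format 23/28 = 82.1% → Format A
Overall: Format A 151/606 = 24.9%, the chronological format 109/471 = 23.1% → Format A
Format A wins overall and in every industry group — no reversal.

Yes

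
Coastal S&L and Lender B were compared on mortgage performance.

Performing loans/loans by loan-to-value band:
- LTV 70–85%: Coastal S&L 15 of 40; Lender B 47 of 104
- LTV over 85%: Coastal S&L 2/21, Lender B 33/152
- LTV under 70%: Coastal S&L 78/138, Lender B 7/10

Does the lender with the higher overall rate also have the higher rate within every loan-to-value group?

No

LTV 70–85%: Coastal S&L 15/40 = 37.5%, Lender B 47/104 = 45.2% → Lender B
LTV over 85%: Coastal S&L 2/21 = 9.5%, Lender B 33/152 = 21.7% → Lender B
LTV under 70%: Coastal S&L 78/138 = 56.5%, Lender B 7/10 = 70.0% → Lender B
Overall: Coastal S&L 95/199 = 47.7%, Lender B 87/266 = 32.7% → Coastal S&L
Lender B wins each loan-to-value group but Coastal S&L wins overall — the comparison reverses. Lender B's loans skew toward LTV over 85%, which has a lower base rate.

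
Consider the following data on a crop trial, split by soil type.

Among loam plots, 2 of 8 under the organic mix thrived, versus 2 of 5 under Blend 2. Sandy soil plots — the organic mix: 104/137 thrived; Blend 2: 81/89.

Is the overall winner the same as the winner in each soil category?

Loam: the organic mix 2/8 = 25.0%, Blend 2 2/5 = 40.0% → Blend 2
Sandy soil: the organic mix 104/137 = 75.9%, Blend 2 81/89 = 91.0% → Blend 2
Overall: the organic mix 106/145 = 73.1%, Blend 2 83/94 = 88.3% → Blend 2
Blend 2 wins overall and in every soil group — no reversal.

Yes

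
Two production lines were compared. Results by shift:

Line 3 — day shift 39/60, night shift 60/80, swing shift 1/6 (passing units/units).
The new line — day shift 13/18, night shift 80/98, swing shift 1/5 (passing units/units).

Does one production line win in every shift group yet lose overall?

No

Day shift: Line 3 39/60 = 65.0%, the new line 13/18 = 72.2% → the new line
Night shift: Line 3 60/80 = 75.0%, the new line 80/98 = 81.6% → the new line
Swing shift: Line 3 1/6 = 16.7%, the new line 1/5 = 20.0% → the new line
Overall: Line 3 100/146 = 68.5%, the new line 94/121 = 77.7% → the new line
The new line wins overall and in every shift group — no reversal.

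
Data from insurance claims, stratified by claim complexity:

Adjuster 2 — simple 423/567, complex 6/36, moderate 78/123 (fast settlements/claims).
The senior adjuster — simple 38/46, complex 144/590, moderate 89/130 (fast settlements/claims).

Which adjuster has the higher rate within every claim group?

the senior adjuster

Simple: Adjuster 2 423/567 = 74.6%, the senior adjuster 38/46 = 82.6% → the senior adjuster
Complex: Adjuster 2 6/36 = 16.7%, the senior adjuster 144/590 = 24.4% → the senior adjuster
Moderate: Adjuster 2 78/123 = 63.4%, the senior adjuster 89/130 = 68.5% → the senior adjuster
The senior adjuster has the higher rate in all 3 groups.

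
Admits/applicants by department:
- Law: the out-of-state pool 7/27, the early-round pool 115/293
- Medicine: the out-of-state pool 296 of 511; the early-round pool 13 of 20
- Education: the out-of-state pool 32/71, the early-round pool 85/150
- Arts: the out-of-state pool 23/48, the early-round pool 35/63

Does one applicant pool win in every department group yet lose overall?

Law: the out-of-state pool 7/27 = 25.9%, the early-round pool 115/293 = 39.2% → the early-round pool
Medicine: the out-of-state pool 296/511 = 57.9%, the early-round pool 13/20 = 65.0% → the early-round pool
Education: the out-of-state pool 32/71 = 45.1%, the early-round pool 85/150 = 56.7% → the early-round pool
Arts: the out-of-state pool 23/48 = 47.9%, the early-round pool 35/63 = 55.6% → the early-round pool
Overall: the out-of-state pool 358/657 = 54.5%, the early-round pool 248/526 = 47.1% → the out-of-state pool
The early-round pool wins each department group but the out-of-state pool wins overall — the comparison reverses. The early-round pool's applicants skew toward Law, which has a lower base rate.

Yes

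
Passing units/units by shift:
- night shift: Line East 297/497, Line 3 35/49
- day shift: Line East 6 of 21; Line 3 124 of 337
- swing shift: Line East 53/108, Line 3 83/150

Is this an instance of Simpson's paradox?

Night shift: Line East 297/497 = 59.8%, Line 3 35/49 = 71.4% → Line 3
Day shift: Line East 6/21 = 28.6%, Line 3 124/337 = 36.8% → Line 3
Swing shift: Line East 53/108 = 49.1%, Line 3 83/150 = 55.3% → Line 3
Overall: Line East 356/626 = 56.9%, Line 3 242/536 = 45.1% → Line East
Line 3 wins each shift group but Line East wins overall — the comparison reverses. Line 3's units skew toward day shift, which has a lower base rate.

Yes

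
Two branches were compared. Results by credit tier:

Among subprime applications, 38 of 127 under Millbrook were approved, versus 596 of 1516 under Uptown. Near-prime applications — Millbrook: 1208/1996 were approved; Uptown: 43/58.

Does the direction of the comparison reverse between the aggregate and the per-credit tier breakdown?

Subprime: Millbrook 38/127 = 29.9%, Uptown 596/1516 = 39.3% → Uptown
Near-prime: Millbrook 1208/1996 = 60.5%, Uptown 43/58 = 74.1% → Uptown
Overall: Millbrook 1246/2123 = 58.7%, Uptown 639/1574 = 40.6% → Millbrook
Uptown wins each credit group but Millbrook wins overall — the comparison reverses. Uptown's applications skew toward subprime, which has a lower base rate.

Yes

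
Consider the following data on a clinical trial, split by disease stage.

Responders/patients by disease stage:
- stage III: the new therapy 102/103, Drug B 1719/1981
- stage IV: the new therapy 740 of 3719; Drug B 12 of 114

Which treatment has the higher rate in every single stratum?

Stage III: the new therapy 102/103 = 99.0%, Drug B 1719/1981 = 86.8% → the new therapy
Stage IV: the new therapy 740/3719 = 19.9%, Drug B 12/114 = 10.5% → the new therapy
The new therapy has the higher rate in both groups.

the new therapy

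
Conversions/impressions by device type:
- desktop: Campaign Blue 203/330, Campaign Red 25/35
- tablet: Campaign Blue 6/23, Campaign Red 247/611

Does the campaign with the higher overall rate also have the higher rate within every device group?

No

Desktop: Campaign Blue 203/330 = 61.5%, Campaign Red 25/35 = 71.4% → Campaign Red
Tablet: Campaign Blue 6/23 = 26.1%, Campaign Red 247/611 = 40.4% → Campaign Red
Overall: Campaign Blue 209/353 = 59.2%, Campaign Red 272/646 = 42.1% → Campaign Blue
Campaign Red wins each device group but Campaign Blue wins overall — the comparison reverses. Campaign Red's impressions skew toward tablet, which has a lower base rate.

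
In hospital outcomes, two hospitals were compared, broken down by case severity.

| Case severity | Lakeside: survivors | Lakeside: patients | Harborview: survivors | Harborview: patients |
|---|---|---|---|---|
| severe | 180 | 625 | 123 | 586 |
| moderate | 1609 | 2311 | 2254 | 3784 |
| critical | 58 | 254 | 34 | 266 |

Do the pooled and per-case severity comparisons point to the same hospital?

Severe: Lakeside 180/625 = 28.8%, Harborview 123/586 = 21.0% → Lakeside
Moderate: Lakeside 1609/2311 = 69.6%, Harborview 2254/3784 = 59.6% → Lakeside
Critical: Lakeside 58/254 = 22.8%, Harborview 34/266 = 12.8% → Lakeside
Overall: Lakeside 1847/3190 = 57.9%, Harborview 2411/4636 = 52.0% → Lakeside
Lakeside wins overall and in every case group — no reversal.

Yes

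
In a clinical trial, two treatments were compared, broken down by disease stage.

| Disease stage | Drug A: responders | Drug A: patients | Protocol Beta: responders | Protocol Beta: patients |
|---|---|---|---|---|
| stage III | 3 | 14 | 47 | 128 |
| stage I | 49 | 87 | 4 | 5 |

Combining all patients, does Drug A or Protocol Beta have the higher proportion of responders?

Stage III: Drug A 3/14 = 21.4%, Protocol Beta 47/128 = 36.7% → Protocol Beta
Stage I: Drug A 49/87 = 56.3%, Protocol Beta 4/5 = 80.0% → Protocol Beta
Overall: Drug A 52/101 = 51.5%, Protocol Beta 51/133 = 38.3% → Drug A
(Protocol Beta wins every disease group but Drug A wins overall — Protocol Beta's patients skew toward the low-rate stage III group.)

Drug A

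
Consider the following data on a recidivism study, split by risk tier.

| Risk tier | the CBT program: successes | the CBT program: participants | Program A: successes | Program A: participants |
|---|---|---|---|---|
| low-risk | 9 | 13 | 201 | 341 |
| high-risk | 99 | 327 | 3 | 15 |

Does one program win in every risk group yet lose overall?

Low-risk: the CBT program 9/13 = 69.2%, Program A 201/341 = 58.9% → the CBT program
High-risk: the CBT program 99/327 = 30.3%, Program A 3/15 = 20.0% → the CBT program
Overall: the CBT program 108/340 = 31.8%, Program A 204/356 = 57.3% → Program A
The CBT program wins each risk group but Program A wins overall — the comparison reverses. The CBT program's participants skew toward high-risk, which has a lower base rate.

Yes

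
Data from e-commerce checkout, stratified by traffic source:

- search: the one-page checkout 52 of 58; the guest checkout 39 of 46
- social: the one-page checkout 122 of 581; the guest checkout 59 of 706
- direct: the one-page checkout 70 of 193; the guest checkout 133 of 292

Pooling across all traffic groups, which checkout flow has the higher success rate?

the one-page checkout

Search: the one-page checkout 52/58 = 89.7%, the guest checkout 39/46 = 84.8% → the one-page checkout
Social: the one-page checkout 122/581 = 21.0%, the guest checkout 59/706 = 8.4% → the one-page checkout
Direct: the one-page checkout 70/193 = 36.3%, the guest checkout 133/292 = 45.5% → the guest checkout
Overall: the one-page checkout 244/832 = 29.3%, the guest checkout 231/1044 = 22.1% → the one-page checkout
(Neither sweeps every traffic group, but the one-page checkout has the higher pooled rate.)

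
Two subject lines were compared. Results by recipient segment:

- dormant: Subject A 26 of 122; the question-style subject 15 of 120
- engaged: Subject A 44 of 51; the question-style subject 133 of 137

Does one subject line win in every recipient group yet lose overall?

Dormant: Subject A 26/122 = 21.3%, the question-style subject 15/120 = 12.5% → Subject A
Engaged: Subject A 44/51 = 86.3%, the question-style subject 133/137 = 97.1% → the question-style subject
Overall: Subject A 70/173 = 40.5%, the question-style subject 148/257 = 57.6% → the question-style subject
Neither sweeps: Subject A wins 1 of 2 groups, the question-style subject wins 1. The question-style subject wins overall but not every group — no Simpson reversal.

No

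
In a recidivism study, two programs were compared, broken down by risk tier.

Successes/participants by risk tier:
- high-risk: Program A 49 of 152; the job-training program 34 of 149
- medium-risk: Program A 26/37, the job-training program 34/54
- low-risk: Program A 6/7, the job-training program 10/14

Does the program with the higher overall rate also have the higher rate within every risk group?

High-risk: Program A 49/152 = 32.2%, the job-training program 34/149 = 22.8% → Program A
Medium-risk: Program A 26/37 = 70.3%, the job-training program 34/54 = 63.0% → Program A
Low-risk: Program A 6/7 = 85.7%, the job-training program 10/14 = 71.4% → Program A
Overall: Program A 81/196 = 41.3%, the job-training program 78/217 = 35.9% → Program A
Program A wins overall and in every risk group — no reversal.

Yes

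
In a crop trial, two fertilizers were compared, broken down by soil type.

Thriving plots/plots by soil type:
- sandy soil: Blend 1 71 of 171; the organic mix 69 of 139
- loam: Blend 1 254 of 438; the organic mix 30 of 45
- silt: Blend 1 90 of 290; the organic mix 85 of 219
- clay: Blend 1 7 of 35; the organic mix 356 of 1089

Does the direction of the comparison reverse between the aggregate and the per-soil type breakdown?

Yes

Sandy soil: Blend 1 71/171 = 41.5%, the organic mix 69/139 = 49.6% → the organic mix
Loam: Blend 1 254/438 = 58.0%, the organic mix 30/45 = 66.7% → the organic mix
Silt: Blend 1 90/290 = 31.0%, the organic mix 85/219 = 38.8% → the organic mix
Clay: Blend 1 7/35 = 20.0%, the organic mix 356/1089 = 32.7% → the organic mix
Overall: Blend 1 422/934 = 45.2%, the organic mix 540/1492 = 36.2% → Blend 1
The organic mix wins each soil group but Blend 1 wins overall — the comparison reverses. The organic mix's plots skew toward clay, which has a lower base rate.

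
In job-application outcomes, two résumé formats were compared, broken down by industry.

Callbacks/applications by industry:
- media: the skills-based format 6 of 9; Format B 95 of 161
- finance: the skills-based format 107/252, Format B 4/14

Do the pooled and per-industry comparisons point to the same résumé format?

No

Media: the skills-based format 6/9 = 66.7%, Format B 95/161 = 59.0% → the skills-based format
Finance: the skills-based format 107/252 = 42.5%, Format B 4/14 = 28.6% → the skills-based format
Overall: the skills-based format 113/261 = 43.3%, Format B 99/175 = 56.6% → Format B
The skills-based format wins each industry group but Format B wins overall — the comparison reverses. The skills-based format's applications skew toward finance, which has a lower base rate.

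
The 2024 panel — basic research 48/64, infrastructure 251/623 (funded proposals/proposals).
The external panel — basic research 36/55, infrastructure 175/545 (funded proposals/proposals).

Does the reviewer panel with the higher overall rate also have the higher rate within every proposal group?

Yes

Basic research: the 2024 panel 48/64 = 75.0%, the external panel 36/55 = 65.5% → the 2024 panel
Infrastructure: the 2024 panel 251/623 = 40.3%, the external panel 175/545 = 32.1% → the 2024 panel
Overall: the 2024 panel 299/687 = 43.5%, the external panel 211/600 = 35.2% → the 2024 panel
The 2024 panel wins overall and in every proposal group — no reversal.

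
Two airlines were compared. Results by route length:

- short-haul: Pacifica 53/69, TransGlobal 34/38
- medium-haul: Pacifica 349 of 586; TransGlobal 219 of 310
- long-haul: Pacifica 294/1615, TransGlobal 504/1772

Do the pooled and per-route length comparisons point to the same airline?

Short-haul: Pacifica 53/69 = 76.8%, TransGlobal 34/38 = 89.5% → TransGlobal
Medium-haul: Pacifica 349/586 = 59.6%, TransGlobal 219/310 = 70.6% → TransGlobal
Long-haul: Pacifica 294/1615 = 18.2%, TransGlobal 504/1772 = 28.4% → TransGlobal
Overall: Pacifica 696/2270 = 30.7%, TransGlobal 757/2120 = 35.7% → TransGlobal
TransGlobal wins overall and in every route group — no reversal.

Yes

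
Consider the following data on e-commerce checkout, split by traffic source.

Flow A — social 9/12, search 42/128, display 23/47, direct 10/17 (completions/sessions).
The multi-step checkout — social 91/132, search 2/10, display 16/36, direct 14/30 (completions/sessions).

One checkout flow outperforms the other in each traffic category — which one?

Flow A

Social: Flow A 9/12 = 75.0%, the multi-step checkout 91/132 = 68.9% → Flow A
Search: Flow A 42/128 = 32.8%, the multi-step checkout 2/10 = 20.0% → Flow A
Display: Flow A 23/47 = 48.9%, the multi-step checkout 16/36 = 44.4% → Flow A
Direct: Flow A 10/17 = 58.8%, the multi-step checkout 14/30 = 46.7% → Flow A
Flow A has the higher rate in all 4 groups.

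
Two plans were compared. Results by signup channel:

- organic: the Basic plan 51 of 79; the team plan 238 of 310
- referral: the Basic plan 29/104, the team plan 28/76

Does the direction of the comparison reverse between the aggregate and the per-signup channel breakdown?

Organic: the Basic plan 51/79 = 64.6%, the team plan 238/310 = 76.8% → the team plan
Referral: the Basic plan 29/104 = 27.9%, the team plan 28/76 = 36.8% → the team plan
Overall: the Basic plan 80/183 = 43.7%, the team plan 266/386 = 68.9% → the team plan
The team plan wins overall and in every signup group — no reversal.

No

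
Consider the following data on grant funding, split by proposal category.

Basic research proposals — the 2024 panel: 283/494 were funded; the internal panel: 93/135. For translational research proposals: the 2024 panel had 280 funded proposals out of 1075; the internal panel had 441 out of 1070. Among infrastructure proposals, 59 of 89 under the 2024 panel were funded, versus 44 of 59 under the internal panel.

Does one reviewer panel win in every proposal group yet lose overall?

Basic research: the 2024 panel 283/494 = 57.3%, the internal panel 93/135 = 68.9% → the internal panel
Translational research: the 2024 panel 280/1075 = 26.0%, the internal panel 441/1070 = 41.2% → the internal panel
Infrastructure: the 2024 panel 59/89 = 66.3%, the internal panel 44/59 = 74.6% → the internal panel
Overall: the 2024 panel 622/1658 = 37.5%, the internal panel 578/1264 = 45.7% → the internal panel
The internal panel wins overall and in every proposal group — no reversal.

No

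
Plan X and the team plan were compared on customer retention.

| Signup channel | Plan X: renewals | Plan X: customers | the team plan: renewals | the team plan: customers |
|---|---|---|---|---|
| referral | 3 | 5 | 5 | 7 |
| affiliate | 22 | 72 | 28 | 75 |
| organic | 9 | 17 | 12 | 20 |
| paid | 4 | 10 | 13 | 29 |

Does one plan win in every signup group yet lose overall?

Referral: Plan X 3/5 = 60.0%, the team plan 5/7 = 71.4% → the team plan
Affiliate: Plan X 22/72 = 30.6%, the team plan 28/75 = 37.3% → the team plan
Organic: Plan X 9/17 = 52.9%, the team plan 12/20 = 60.0% → the team plan
Paid: Plan X 4/10 = 40.0%, the team plan 13/29 = 44.8% → the team plan
Overall: Plan X 38/104 = 36.5%, the team plan 58/131 = 44.3% → the team plan
The team plan wins overall and in every signup group — no reversal.

No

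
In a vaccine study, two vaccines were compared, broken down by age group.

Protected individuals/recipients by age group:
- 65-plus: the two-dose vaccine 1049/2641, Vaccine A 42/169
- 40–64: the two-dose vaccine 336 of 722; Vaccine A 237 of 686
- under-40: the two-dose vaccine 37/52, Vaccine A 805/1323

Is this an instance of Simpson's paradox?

65-plus: the two-dose vaccine 1049/2641 = 39.7%, Vaccine A 42/169 = 24.9% → the two-dose vaccine
40–64: the two-dose vaccine 336/722 = 46.5%, Vaccine A 237/686 = 34.5% → the two-dose vaccine
Under-40: the two-dose vaccine 37/52 = 71.2%, Vaccine A 805/1323 = 60.8% → the two-dose vaccine
Overall: the two-dose vaccine 1422/3415 = 41.6%, Vaccine A 1084/2178 = 49.8% → Vaccine A
The two-dose vaccine wins each age group but Vaccine A wins overall — the comparison reverses. The two-dose vaccine's recipients skew toward 65-plus, which has a lower base rate.

Yes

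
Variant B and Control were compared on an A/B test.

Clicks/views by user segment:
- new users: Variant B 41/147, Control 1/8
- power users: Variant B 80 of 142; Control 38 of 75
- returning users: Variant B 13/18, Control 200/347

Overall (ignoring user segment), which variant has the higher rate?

New users: Variant B 41/147 = 27.9%, Control 1/8 = 12.5% → Variant B
Power users: Variant B 80/142 = 56.3%, Control 38/75 = 50.7% → Variant B
Returning users: Variant B 13/18 = 72.2%, Control 200/347 = 57.6% → Variant B
Overall: Variant B 134/307 = 43.6%, Control 239/430 = 55.6% → Control
(Variant B wins every user group but Control wins overall — Variant B's views skew toward the low-rate new users group.)

Control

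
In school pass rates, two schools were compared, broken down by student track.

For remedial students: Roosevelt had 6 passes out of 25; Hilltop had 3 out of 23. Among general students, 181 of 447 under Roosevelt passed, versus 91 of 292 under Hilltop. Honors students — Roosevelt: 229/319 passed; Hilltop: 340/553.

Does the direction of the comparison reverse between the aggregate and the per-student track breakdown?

Remedial: Roosevelt 6/25 = 24.0%, Hilltop 3/23 = 13.0% → Roosevelt
General: Roosevelt 181/447 = 40.5%, Hilltop 91/292 = 31.2% → Roosevelt
Honors: Roosevelt 229/319 = 71.8%, Hilltop 340/553 = 61.5% → Roosevelt
Overall: Roosevelt 416/791 = 52.6%, Hilltop 434/868 = 50.0% → Roosevelt
Roosevelt wins overall and in every student group — no reversal.

No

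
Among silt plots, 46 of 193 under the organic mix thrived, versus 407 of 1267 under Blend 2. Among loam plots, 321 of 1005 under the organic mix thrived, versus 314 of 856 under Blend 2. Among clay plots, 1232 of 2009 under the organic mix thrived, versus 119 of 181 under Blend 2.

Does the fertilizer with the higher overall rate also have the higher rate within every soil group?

Silt: the organic mix 46/193 = 23.8%, Blend 2 407/1267 = 32.1% → Blend 2
Loam: the organic mix 321/1005 = 31.9%, Blend 2 314/856 = 36.7% → Blend 2
Clay: the organic mix 1232/2009 = 61.3%, Blend 2 119/181 = 65.7% → Blend 2
Overall: the organic mix 1599/3207 = 49.9%, Blend 2 840/2304 = 36.5% → the organic mix
Blend 2 wins each soil group but the organic mix wins overall — the comparison reverses. Blend 2's plots skew toward silt, which has a lower base rate.

No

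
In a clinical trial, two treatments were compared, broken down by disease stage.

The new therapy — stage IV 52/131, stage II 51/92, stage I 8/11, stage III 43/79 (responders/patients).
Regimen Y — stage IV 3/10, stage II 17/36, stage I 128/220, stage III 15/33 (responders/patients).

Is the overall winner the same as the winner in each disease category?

Stage IV: the new therapy 52/131 = 39.7%, Regimen Y 3/10 = 30.0% → the new therapy
Stage II: the new therapy 51/92 = 55.4%, Regimen Y 17/36 = 47.2% → the new therapy
Stage I: the new therapy 8/11 = 72.7%, Regimen Y 128/220 = 58.2% → the new therapy
Stage III: the new therapy 43/79 = 54.4%, Regimen Y 15/33 = 45.5% → the new therapy
Overall: the new therapy 154/313 = 49.2%, Regimen Y 163/299 = 54.5% → Regimen Y
The new therapy wins each disease group but Regimen Y wins overall — the comparison reverses. The new therapy's patients skew toward stage IV, which has a lower base rate.

No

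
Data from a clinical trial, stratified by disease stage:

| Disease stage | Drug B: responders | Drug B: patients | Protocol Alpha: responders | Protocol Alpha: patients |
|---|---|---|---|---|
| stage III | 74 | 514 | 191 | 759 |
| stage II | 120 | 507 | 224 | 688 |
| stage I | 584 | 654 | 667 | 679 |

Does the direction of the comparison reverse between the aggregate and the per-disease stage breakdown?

Stage III: Drug B 74/514 = 14.4%, Protocol Alpha 191/759 = 25.2% → Protocol Alpha
Stage II: Drug B 120/507 = 23.7%, Protocol Alpha 224/688 = 32.6% → Protocol Alpha
Stage I: Drug B 584/654 = 89.3%, Protocol Alpha 667/679 = 98.2% → Protocol Alpha
Overall: Drug B 778/1675 = 46.4%, Protocol Alpha 1082/2126 = 50.9% → Protocol Alpha
Protocol Alpha wins overall and in every disease group — no reversal.

No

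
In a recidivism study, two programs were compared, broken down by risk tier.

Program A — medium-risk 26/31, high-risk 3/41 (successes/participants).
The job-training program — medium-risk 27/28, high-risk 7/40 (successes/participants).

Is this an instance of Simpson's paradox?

No

Medium-risk: Program A 26/31 = 83.9%, the job-training program 27/28 = 96.4% → the job-training program
High-risk: Program A 3/41 = 7.3%, the job-training program 7/40 = 17.5% → the job-training program
Overall: Program A 29/72 = 40.3%, the job-training program 34/68 = 50.0% → the job-training program
The job-training program wins overall and in every risk group — no reversal.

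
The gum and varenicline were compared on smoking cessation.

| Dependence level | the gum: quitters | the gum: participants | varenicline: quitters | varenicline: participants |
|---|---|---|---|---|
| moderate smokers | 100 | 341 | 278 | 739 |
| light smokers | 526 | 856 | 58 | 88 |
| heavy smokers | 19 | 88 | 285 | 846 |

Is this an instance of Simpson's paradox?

Yes

Moderate smokers: the gum 100/341 = 29.3%, varenicline 278/739 = 37.6% → varenicline
Light smokers: the gum 526/856 = 61.4%, varenicline 58/88 = 65.9% → varenicline
Heavy smokers: the gum 19/88 = 21.6%, varenicline 285/846 = 33.7% → varenicline
Overall: the gum 645/1285 = 50.2%, varenicline 621/1673 = 37.1% → the gum
Varenicline wins each dependence group but the gum wins overall — the comparison reverses. Varenicline's participants skew toward heavy smokers, which has a lower base rate.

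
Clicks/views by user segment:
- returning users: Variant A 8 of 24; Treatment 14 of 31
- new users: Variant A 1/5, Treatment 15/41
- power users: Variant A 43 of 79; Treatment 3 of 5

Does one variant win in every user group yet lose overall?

Yes

Returning users: Variant A 8/24 = 33.3%, Treatment 14/31 = 45.2% → Treatment
New users: Variant A 1/5 = 20.0%, Treatment 15/41 = 36.6% → Treatment
Power users: Variant A 43/79 = 54.4%, Treatment 3/5 = 60.0% → Treatment
Overall: Variant A 52/108 = 48.1%, Treatment 32/77 = 41.6% → Variant A
Treatment wins each user group but Variant A wins overall — the comparison reverses. Treatment's views skew toward new users, which has a lower base rate.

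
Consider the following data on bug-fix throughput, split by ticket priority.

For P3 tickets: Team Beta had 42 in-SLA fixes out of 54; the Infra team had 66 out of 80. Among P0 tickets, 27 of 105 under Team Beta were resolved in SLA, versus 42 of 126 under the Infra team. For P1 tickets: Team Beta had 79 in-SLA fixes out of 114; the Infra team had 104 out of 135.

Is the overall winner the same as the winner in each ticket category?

P3: Team Beta 42/54 = 77.8%, the Infra team 66/80 = 82.5% → the Infra team
P0: Team Beta 27/105 = 25.7%, the Infra team 42/126 = 33.3% → the Infra team
P1: Team Beta 79/114 = 69.3%, the Infra team 104/135 = 77.0% → the Infra team
Overall: Team Beta 148/273 = 54.2%, the Infra team 212/341 = 62.2% → the Infra team
The Infra team wins overall and in every ticket group — no reversal.

Yes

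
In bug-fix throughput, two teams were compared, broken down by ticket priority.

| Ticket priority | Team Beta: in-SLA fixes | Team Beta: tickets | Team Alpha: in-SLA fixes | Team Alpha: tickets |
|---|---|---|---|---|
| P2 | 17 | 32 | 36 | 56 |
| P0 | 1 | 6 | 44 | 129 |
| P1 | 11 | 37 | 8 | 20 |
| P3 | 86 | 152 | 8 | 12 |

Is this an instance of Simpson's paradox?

Yes

P2: Team Beta 17/32 = 53.1%, Team Alpha 36/56 = 64.3% → Team Alpha
P0: Team Beta 1/6 = 16.7%, Team Alpha 44/129 = 34.1% → Team Alpha
P1: Team Beta 11/37 = 29.7%, Team Alpha 8/20 = 40.0% → Team Alpha
P3: Team Beta 86/152 = 56.6%, Team Alpha 8/12 = 66.7% → Team Alpha
Overall: Team Beta 115/227 = 50.7%, Team Alpha 96/217 = 44.2% → Team Beta
Team Alpha wins each ticket group but Team Beta wins overall — the comparison reverses. Team Alpha's tickets skew toward P0, which has a lower base rate.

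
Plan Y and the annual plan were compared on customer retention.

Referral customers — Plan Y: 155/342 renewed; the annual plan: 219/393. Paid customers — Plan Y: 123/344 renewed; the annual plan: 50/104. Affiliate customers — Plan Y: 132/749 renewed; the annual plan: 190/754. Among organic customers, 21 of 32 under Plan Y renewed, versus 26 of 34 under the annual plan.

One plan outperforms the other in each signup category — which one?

the annual plan

Referral: Plan Y 155/342 = 45.3%, the annual plan 219/393 = 55.7% → the annual plan
Paid: Plan Y 123/344 = 35.8%, the annual plan 50/104 = 48.1% → the annual plan
Affiliate: Plan Y 132/749 = 17.6%, the annual plan 190/754 = 25.2% → the annual plan
Organic: Plan Y 21/32 = 65.6%, the annual plan 26/34 = 76.5% → the annual plan
The annual plan has the higher rate in all 4 groups.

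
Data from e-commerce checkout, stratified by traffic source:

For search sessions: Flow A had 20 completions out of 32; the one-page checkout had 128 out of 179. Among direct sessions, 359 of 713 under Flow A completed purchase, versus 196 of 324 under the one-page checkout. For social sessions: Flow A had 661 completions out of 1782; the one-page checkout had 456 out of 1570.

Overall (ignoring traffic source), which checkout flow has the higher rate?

Flow A

Search: Flow A 20/32 = 62.5%, the one-page checkout 128/179 = 71.5% → the one-page checkout
Direct: Flow A 359/713 = 50.4%, the one-page checkout 196/324 = 60.5% → the one-page checkout
Social: Flow A 661/1782 = 37.1%, the one-page checkout 456/1570 = 29.0% → Flow A
Overall: Flow A 1040/2527 = 41.2%, the one-page checkout 780/2073 = 37.6% → Flow A
(Neither sweeps every traffic group, but Flow A has the higher pooled rate.)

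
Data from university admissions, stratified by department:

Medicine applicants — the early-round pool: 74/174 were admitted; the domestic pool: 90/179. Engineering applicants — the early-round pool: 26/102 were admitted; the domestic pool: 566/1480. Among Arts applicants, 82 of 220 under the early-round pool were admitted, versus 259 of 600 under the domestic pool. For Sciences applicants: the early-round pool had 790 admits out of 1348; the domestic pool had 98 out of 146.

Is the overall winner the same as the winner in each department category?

No

Medicine: the early-round pool 74/174 = 42.5%, the domestic pool 90/179 = 50.3% → the domestic pool
Engineering: the early-round pool 26/102 = 25.5%, the domestic pool 566/1480 = 38.2% → the domestic pool
Arts: the early-round pool 82/220 = 37.3%, the domestic pool 259/600 = 43.2% → the domestic pool
Sciences: the early-round pool 790/1348 = 58.6%, the domestic pool 98/146 = 67.1% → the domestic pool
Overall: the early-round pool 972/1844 = 52.7%, the domestic pool 1013/2405 = 42.1% → the early-round pool
The domestic pool wins each department group but the early-round pool wins overall — the comparison reverses. The domestic pool's applicants skew toward Engineering, which has a lower base rate.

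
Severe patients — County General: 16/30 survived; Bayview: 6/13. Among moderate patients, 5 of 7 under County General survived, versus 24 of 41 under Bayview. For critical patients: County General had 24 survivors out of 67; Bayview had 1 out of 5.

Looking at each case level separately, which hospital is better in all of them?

Severe: County General 16/30 = 53.3%, Bayview 6/13 = 46.2% → County General
Moderate: County General 5/7 = 71.4%, Bayview 24/41 = 58.5% → County General
Critical: County General 24/67 = 35.8%, Bayview 1/5 = 20.0% → County General
County General has the higher rate in all 3 groups.

County General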